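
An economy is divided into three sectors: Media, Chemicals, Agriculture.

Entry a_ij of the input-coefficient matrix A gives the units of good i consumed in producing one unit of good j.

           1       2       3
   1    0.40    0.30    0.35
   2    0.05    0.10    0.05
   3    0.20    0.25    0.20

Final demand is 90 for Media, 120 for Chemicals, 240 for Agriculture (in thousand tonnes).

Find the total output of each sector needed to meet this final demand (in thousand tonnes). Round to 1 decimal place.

x_1 = 532.5, x_2 = 190.3, x_3 = 492.6

I − A =
  [   0.60    -0.30    -0.35]
  [  -0.05     0.90    -0.05]
  [  -0.20    -0.25     0.80]
Cofactors of I−A, C_ij = (−1)^(i+j)·(minor ij) (rows/columns in the sector order above):
  C_11 = (0.90)(0.80) − (-0.05)(-0.25) = 0.7075
  C_12 = −[(-0.05)(0.80) − (-0.05)(-0.20)] = 0.0500
  C_13 = (-0.05)(-0.25) − (0.90)(-0.20) = 0.1925
  C_21 = −[(-0.30)(0.80) − (-0.35)(-0.25)] = 0.3275
  C_22 = (0.60)(0.80) − (-0.35)(-0.20) = 0.4100
  C_23 = −[(0.60)(-0.25) − (-0.30)(-0.20)] = 0.2100
  C_31 = (-0.30)(-0.05) − (-0.35)(0.90) = 0.3300
  C_32 = −[(0.60)(-0.05) − (-0.35)(-0.05)] = 0.0475
  C_33 = (0.60)(0.90) − (-0.30)(-0.05) = 0.5250
det(I−A) = Σ_j (I−A)_1j·C_1j = (0.60)(0.7075) + (-0.30)(0.0500) + (-0.35)(0.1925) = 0.342125
adj(I−A) = Cᵀ =
  [ 0.7075   0.3275   0.3300]
  [ 0.0500   0.4100   0.0475]
  [ 0.1925   0.2100   0.5250]
(I − A)⁻¹ = adj(I−A) / det(I−A) ≈
  [   2.0680     0.9573     0.9646]
  [   0.1461     1.1984     0.1388]
  [   0.5627     0.6138     1.5345]
x = (I − A)⁻¹ d = adj(I−A)·d / det(I−A), with det(I−A) = 0.342125:
  x_1 = (0.7075·90 + 0.3275·120 + 0.3300·240) / 0.342125 = 182.175 / 0.342125 ≈ 532.5
  x_2 = (0.0500·90 + 0.4100·120 + 0.0475·240) / 0.342125 = 65.10 / 0.342125 ≈ 190.3
  x_3 = (0.1925·90 + 0.2100·120 + 0.5250·240) / 0.342125 = 168.525 / 0.342125 ≈ 492.6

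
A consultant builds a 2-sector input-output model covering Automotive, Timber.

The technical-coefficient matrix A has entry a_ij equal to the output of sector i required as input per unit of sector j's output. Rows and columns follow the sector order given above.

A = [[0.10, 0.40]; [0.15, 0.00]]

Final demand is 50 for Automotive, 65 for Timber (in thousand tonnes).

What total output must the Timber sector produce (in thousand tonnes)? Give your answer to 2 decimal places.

x_2 = 78.57

I − A =
  [   0.90    -0.40]
  [  -0.15     1.00]
det(I−A) = (0.90)(1.00) − (-0.40)(-0.15) = 0.8400
adj(I−A) = [[1.00, 0.40], [0.15, 0.90]]
(I − A)⁻¹ = adj(I−A) / det(I−A) ≈
  [   1.1905     0.4762]
  [   0.1786     1.0714]
x = (I − A)⁻¹ d = adj(I−A)·d / det(I−A), with det(I−A) = 0.8400:
  x_1 = (1.00·50 + 0.40·65) / 0.8400 = 76.00 / 0.8400 ≈ 90.48
  x_2 = (0.15·50 + 0.90·65) / 0.8400 = 66.00 / 0.8400 ≈ 78.57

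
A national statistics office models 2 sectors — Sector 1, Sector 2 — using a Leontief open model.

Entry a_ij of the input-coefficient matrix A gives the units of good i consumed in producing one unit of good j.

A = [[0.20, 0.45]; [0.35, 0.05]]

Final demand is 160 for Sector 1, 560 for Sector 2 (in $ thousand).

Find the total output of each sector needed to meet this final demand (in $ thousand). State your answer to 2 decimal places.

I − A =
  [   0.80    -0.45]
  [  -0.35     0.95]
det(I−A) = (0.80)(0.95) − (-0.45)(-0.35) = 0.6025
adj(I−A) = [[0.95, 0.45], [0.35, 0.80]]
(I − A)⁻¹ = adj(I−A) / det(I−A) ≈
  [   1.5768     0.7469]
  [   0.5809     1.3278]
x = (I − A)⁻¹ d = adj(I−A)·d / det(I−A), with det(I−A) = 0.6025:
  x_1 = (0.95·160 + 0.45·560) / 0.6025 = 404.00 / 0.6025 ≈ 670.54
  x_2 = (0.35·160 + 0.80·560) / 0.6025 = 504.00 / 0.6025 ≈ 836.51

x_1 = 670.54, x_2 = 836.51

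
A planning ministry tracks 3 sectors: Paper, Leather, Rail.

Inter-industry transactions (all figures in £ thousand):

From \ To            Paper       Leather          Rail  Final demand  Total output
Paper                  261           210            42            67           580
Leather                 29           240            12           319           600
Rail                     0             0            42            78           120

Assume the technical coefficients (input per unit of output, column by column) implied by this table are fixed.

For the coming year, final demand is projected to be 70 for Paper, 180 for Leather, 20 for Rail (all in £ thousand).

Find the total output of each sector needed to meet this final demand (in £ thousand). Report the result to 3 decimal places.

x_P = 360.123, x_L = 335.138, x_R = 30.769

Technical coefficients a_ij = z_ij / X_j:
  a_PP = 261/580 = 0.45, a_LP = 29/580 = 0.05, a_RP = 0/580 = 0.00
  a_PL = 210/600 = 0.35, a_LL = 240/600 = 0.40, a_RL = 0/600 = 0.00
  a_PR = 42/120 = 0.35, a_LR = 12/120 = 0.10, a_RR = 42/120 = 0.35
I − A =
  [   0.55    -0.35    -0.35]
  [  -0.05     0.60    -0.10]
  [   0.00     0.00     0.65]
Cofactors of I−A, C_ij = (−1)^(i+j)·(minor ij) (rows/columns in the sector order above):
  C_11 = (0.60)(0.65) − (-0.10)(0.00) = 0.3900
  C_12 = −[(-0.05)(0.65) − (-0.10)(0.00)] = 0.0325
  C_13 = (-0.05)(0.00) − (0.60)(0.00) = 0.0000
  C_21 = −[(-0.35)(0.65) − (-0.35)(0.00)] = 0.2275
  C_22 = (0.55)(0.65) − (-0.35)(0.00) = 0.3575
  C_23 = −[(0.55)(0.00) − (-0.35)(0.00)] = 0.0000
  C_31 = (-0.35)(-0.10) − (-0.35)(0.60) = 0.2450
  C_32 = −[(0.55)(-0.10) − (-0.35)(-0.05)] = 0.0725
  C_33 = (0.55)(0.60) − (-0.35)(-0.05) = 0.3125
det(I−A) = Σ_j (I−A)_1j·C_1j = (0.55)(0.3900) + (-0.35)(0.0325) + (-0.35)(0.0000) = 0.203125
adj(I−A) = Cᵀ =
  [ 0.3900   0.2275   0.2450]
  [ 0.0325   0.3575   0.0725]
  [ 0.0000   0.0000   0.3125]
(I − A)⁻¹ = adj(I−A) / det(I−A) ≈
  [   1.9200     1.1200     1.2062]
  [   0.1600     1.7600     0.3569]
  [   0.0000     0.0000     1.5385]
x = (I − A)⁻¹ d = adj(I−A)·d / det(I−A), with det(I−A) = 0.203125:
  x_P = (0.3900·70 + 0.2275·180 + 0.2450·20) / 0.203125 = 73.15 / 0.203125 ≈ 360.123
  x_L = (0.0325·70 + 0.3575·180 + 0.0725·20) / 0.203125 = 68.075 / 0.203125 ≈ 335.138
  x_R = (0.0000·70 + 0.0000·180 + 0.3125·20) / 0.203125 = 6.25 / 0.203125 ≈ 30.769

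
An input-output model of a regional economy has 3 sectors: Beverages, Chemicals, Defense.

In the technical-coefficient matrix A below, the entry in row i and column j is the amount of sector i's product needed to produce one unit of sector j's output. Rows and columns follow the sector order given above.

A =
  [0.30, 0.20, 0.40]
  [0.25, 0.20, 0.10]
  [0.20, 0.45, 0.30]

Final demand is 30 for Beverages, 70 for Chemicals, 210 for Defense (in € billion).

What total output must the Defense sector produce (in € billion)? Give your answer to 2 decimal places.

x_3 = 659.41

I − A =
  [   0.70    -0.20    -0.40]
  [  -0.25     0.80    -0.10]
  [  -0.20    -0.45     0.70]
Cofactors of I−A, C_ij = (−1)^(i+j)·(minor ij) (rows/columns in the sector order above):
  C_11 = (0.80)(0.70) − (-0.10)(-0.45) = 0.5150
  C_12 = −[(-0.25)(0.70) − (-0.10)(-0.20)] = 0.1950
  C_13 = (-0.25)(-0.45) − (0.80)(-0.20) = 0.2725
  C_21 = −[(-0.20)(0.70) − (-0.40)(-0.45)] = 0.3200
  C_22 = (0.70)(0.70) − (-0.40)(-0.20) = 0.4100
  C_23 = −[(0.70)(-0.45) − (-0.20)(-0.20)] = 0.3550
  C_31 = (-0.20)(-0.10) − (-0.40)(0.80) = 0.3400
  C_32 = −[(0.70)(-0.10) − (-0.40)(-0.25)] = 0.1700
  C_33 = (0.70)(0.80) − (-0.20)(-0.25) = 0.5100
det(I−A) = Σ_j (I−A)_1j·C_1j = (0.70)(0.5150) + (-0.20)(0.1950) + (-0.40)(0.2725) = 0.2125
adj(I−A) = Cᵀ =
  [ 0.5150   0.3200   0.3400]
  [ 0.1950   0.4100   0.1700]
  [ 0.2725   0.3550   0.5100]
(I − A)⁻¹ = adj(I−A) / det(I−A) ≈
  [   2.4235     1.5059     1.6000]
  [   0.9176     1.9294     0.8000]
  [   1.2824     1.6706     2.4000]
x = (I − A)⁻¹ d = adj(I−A)·d / det(I−A), with det(I−A) = 0.2125:
  x_1 = (0.5150·30 + 0.3200·70 + 0.3400·210) / 0.2125 = 109.25 / 0.2125 ≈ 514.12
  x_2 = (0.1950·30 + 0.4100·70 + 0.1700·210) / 0.2125 = 70.25 / 0.2125 ≈ 330.59
  x_3 = (0.2725·30 + 0.3550·70 + 0.5100·210) / 0.2125 = 140.125 / 0.2125 ≈ 659.41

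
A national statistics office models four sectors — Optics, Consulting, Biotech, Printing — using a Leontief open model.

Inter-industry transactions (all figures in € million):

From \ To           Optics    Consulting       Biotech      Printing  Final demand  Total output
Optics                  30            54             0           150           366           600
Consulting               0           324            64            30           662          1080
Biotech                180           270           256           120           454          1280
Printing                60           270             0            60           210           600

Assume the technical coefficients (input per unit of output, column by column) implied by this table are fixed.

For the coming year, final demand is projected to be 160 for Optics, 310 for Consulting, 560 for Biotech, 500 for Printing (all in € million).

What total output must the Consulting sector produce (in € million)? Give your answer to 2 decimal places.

Technical coefficients a_ij = z_ij / X_j:
  a_OO = 30/600 = 0.05, a_CO = 0/600 = 0.00, a_BO = 180/600 = 0.30, a_PO = 60/600 = 0.10
  a_OC = 54/1080 = 0.05, a_CC = 324/1080 = 0.30, a_BC = 270/1080 = 0.25, a_PC = 270/1080 = 0.25
  a_OB = 0/1280 = 0.00, a_CB = 64/1280 = 0.05, a_BB = 256/1280 = 0.20, a_PB = 0/1280 = 0.00
  a_OP = 150/600 = 0.25, a_CP = 30/600 = 0.05, a_BP = 120/600 = 0.20, a_PP = 60/600 = 0.10
I − A =
  [   0.95    -0.05     0.00    -0.25]
  [   0.00     0.70    -0.05    -0.05]
  [  -0.30    -0.25     0.80    -0.20]
  [  -0.10    -0.25     0.00     0.90]
Compute the cofactors C_ij = (−1)^(i+j)·(3×3 minor ij) of I−A; the adjugate is their transpose:
adj(I−A) = Cᵀ =
  [ 0.480250   0.086000   0.005375   0.139375]
  [ 0.018500   0.664000   0.041500   0.051250]
  [ 0.200500   0.288250   0.568875   0.198125]
  [ 0.058500   0.194000   0.012125   0.519375]
det(I−A) = Σ_j (I−A)_1j·C_1j = (0.95)(0.480250) + (-0.05)(0.018500) + (0.00)(0.200500) + (-0.25)(0.058500) = 0.4406875
(I − A)⁻¹ = adj(I−A) / det(I−A) ≈
  [   1.0898     0.1951     0.0122     0.3163]
  [   0.0420     1.5067     0.0942     0.1163]
  [   0.4550     0.6541     1.2909     0.4496]
  [   0.1327     0.4402     0.0275     1.1786]
x = (I − A)⁻¹ d = adj(I−A)·d / det(I−A), with det(I−A) = 0.4406875:
  x_O = (0.480250·160 + 0.086000·310 + 0.005375·560 + 0.139375·500) / 0.4406875 = 176.1975 / 0.4406875 ≈ 399.82
  x_C = (0.018500·160 + 0.664000·310 + 0.041500·560 + 0.051250·500) / 0.4406875 = 257.665 / 0.4406875 ≈ 584.69
  x_B = (0.200500·160 + 0.288250·310 + 0.568875·560 + 0.198125·500) / 0.4406875 = 539.07 / 0.4406875 ≈ 1223.25
  x_P = (0.058500·160 + 0.194000·310 + 0.012125·560 + 0.519375·500) / 0.4406875 = 335.9775 / 0.4406875 ≈ 762.39

x_C = 584.69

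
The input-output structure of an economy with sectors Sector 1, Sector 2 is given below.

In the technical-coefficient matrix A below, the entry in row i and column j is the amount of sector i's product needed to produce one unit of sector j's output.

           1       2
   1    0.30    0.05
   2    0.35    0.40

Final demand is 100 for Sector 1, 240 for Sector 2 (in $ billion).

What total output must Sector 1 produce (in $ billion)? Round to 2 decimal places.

I − A =
  [   0.70    -0.05]
  [  -0.35     0.60]
det(I−A) = (0.70)(0.60) − (-0.05)(-0.35) = 0.4025
adj(I−A) = [[0.60, 0.05], [0.35, 0.70]]
(I − A)⁻¹ = adj(I−A) / det(I−A) ≈
  [   1.4907     0.1242]
  [   0.8696     1.7391]
x = (I − A)⁻¹ d = adj(I−A)·d / det(I−A), with det(I−A) = 0.4025:
  x_1 = (0.60·100 + 0.05·240) / 0.4025 = 72.00 / 0.4025 ≈ 178.88
  x_2 = (0.35·100 + 0.70·240) / 0.4025 = 203.00 / 0.4025 ≈ 504.35

x_1 = 178.88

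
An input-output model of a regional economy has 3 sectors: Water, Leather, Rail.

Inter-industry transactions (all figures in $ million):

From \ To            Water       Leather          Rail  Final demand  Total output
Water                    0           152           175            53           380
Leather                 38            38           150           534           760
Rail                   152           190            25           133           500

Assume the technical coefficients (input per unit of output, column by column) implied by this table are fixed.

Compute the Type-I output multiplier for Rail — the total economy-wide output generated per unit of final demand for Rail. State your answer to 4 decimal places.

m_3 = 2.5788

Technical coefficients a_ij = z_ij / X_j:
  a_11 = 0/380 = 0.00, a_21 = 38/380 = 0.10, a_31 = 152/380 = 0.40
  a_12 = 152/760 = 0.20, a_22 = 38/760 = 0.05, a_32 = 190/760 = 0.25
  a_13 = 175/500 = 0.35, a_23 = 150/500 = 0.30, a_33 = 25/500 = 0.05
I − A =
  [   1.00    -0.20    -0.35]
  [  -0.10     0.95    -0.30]
  [  -0.40    -0.25     0.95]
Cofactors of I−A, C_ij = (−1)^(i+j)·(minor ij) (rows/columns in the sector order above):
  C_11 = (0.95)(0.95) − (-0.30)(-0.25) = 0.8275
  C_12 = −[(-0.10)(0.95) − (-0.30)(-0.40)] = 0.2150
  C_13 = (-0.10)(-0.25) − (0.95)(-0.40) = 0.4050
  C_21 = −[(-0.20)(0.95) − (-0.35)(-0.25)] = 0.2775
  C_22 = (1.00)(0.95) − (-0.35)(-0.40) = 0.8100
  C_23 = −[(1.00)(-0.25) − (-0.20)(-0.40)] = 0.3300
  C_31 = (-0.20)(-0.30) − (-0.35)(0.95) = 0.3925
  C_32 = −[(1.00)(-0.30) − (-0.35)(-0.10)] = 0.3350
  C_33 = (1.00)(0.95) − (-0.20)(-0.10) = 0.9300
det(I−A) = Σ_j (I−A)_1j·C_1j = (1.00)(0.8275) + (-0.20)(0.2150) + (-0.35)(0.4050) = 0.64275
adj(I−A) = Cᵀ =
  [ 0.8275   0.2775   0.3925]
  [ 0.2150   0.8100   0.3350]
  [ 0.4050   0.3300   0.9300]
(I − A)⁻¹ = adj(I−A) / det(I−A) ≈
  [   1.28744     0.43174     0.61066]
  [   0.33450     1.26021     0.52120]
  [   0.63011     0.51342     1.44691]
The output multiplier for sector j is the column-j sum of the Leontief inverse (I − A)⁻¹ = adj(I−A) / det(I−A).
Column 3 of adj(I−A): (0.3925, 0.3350, 0.9300); det(I−A) = 0.64275.
m_3 = (0.3925 + 0.3350 + 0.9300) / 0.64275 = 1.6575 / 0.64275 ≈ 2.5788.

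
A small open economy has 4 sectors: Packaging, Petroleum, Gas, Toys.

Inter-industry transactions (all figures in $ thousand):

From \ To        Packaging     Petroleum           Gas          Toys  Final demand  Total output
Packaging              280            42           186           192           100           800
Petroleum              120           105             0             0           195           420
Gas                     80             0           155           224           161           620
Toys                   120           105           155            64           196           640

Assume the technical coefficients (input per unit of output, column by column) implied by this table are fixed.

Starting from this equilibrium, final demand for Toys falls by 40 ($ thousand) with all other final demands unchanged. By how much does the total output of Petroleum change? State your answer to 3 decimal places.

Δx_2 = -9.791

Technical coefficients a_ij = z_ij / X_j:
  a_11 = 280/800 = 0.35, a_21 = 120/800 = 0.15, a_31 = 80/800 = 0.10, a_41 = 120/800 = 0.15
  a_12 = 42/420 = 0.10, a_22 = 105/420 = 0.25, a_32 = 0/420 = 0.00, a_42 = 105/420 = 0.25
  a_13 = 186/620 = 0.30, a_23 = 0/620 = 0.00, a_33 = 155/620 = 0.25, a_43 = 155/620 = 0.25
  a_14 = 192/640 = 0.30, a_24 = 0/640 = 0.00, a_34 = 224/640 = 0.35, a_44 = 64/640 = 0.10
I − A =
  [   0.65    -0.10    -0.30    -0.30]
  [  -0.15     0.75     0.00     0.00]
  [  -0.10     0.00     0.75    -0.35]
  [  -0.15    -0.25    -0.25     0.90]
Compute the cofactors C_ij = (−1)^(i+j)·(3×3 minor ij) of I−A; the adjugate is their transpose:
adj(I−A) = Cᵀ =
  [ 0.440625   0.141250   0.258750   0.247500]
  [ 0.088125   0.297875   0.051750   0.049500]
  [ 0.120000   0.078625   0.380250   0.187875]
  [ 0.131250   0.128125   0.163125   0.331875]
det(I−A) = Σ_j (I−A)_1j·C_1j = (0.65)(0.440625) + (-0.10)(0.088125) + (-0.30)(0.120000) + (-0.30)(0.131250) = 0.20221875
(I − A)⁻¹ = adj(I−A) / det(I−A) ≈
  [   2.1790     0.6985     1.2796     1.2239]
  [   0.4358     1.4730     0.2559     0.2448]
  [   0.5934     0.3888     1.8804     0.9291]
  [   0.6490     0.6336     0.8067     1.6412]
Δx = (I − A)⁻¹ Δd with Δd having -40 in the Toys component and 0 elsewhere.
So Δx_2 = L_24 · (-40), where L_24 = adj(I−A)_24 / det(I−A) = 0.049500 / 0.20221875.
Δx_2 = 0.049500 × (-40) / 0.20221875 = -1.98 / 0.20221875 ≈ -9.791.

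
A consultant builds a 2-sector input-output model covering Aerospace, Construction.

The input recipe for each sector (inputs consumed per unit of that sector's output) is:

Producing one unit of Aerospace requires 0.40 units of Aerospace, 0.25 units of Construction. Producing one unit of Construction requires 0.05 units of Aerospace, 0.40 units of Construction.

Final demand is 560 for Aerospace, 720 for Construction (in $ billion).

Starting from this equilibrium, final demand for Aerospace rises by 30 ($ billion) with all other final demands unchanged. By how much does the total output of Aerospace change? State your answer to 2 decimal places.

Δx_A = 51.80

I − A =
  [   0.60    -0.05]
  [  -0.25     0.60]
det(I−A) = (0.60)(0.60) − (-0.05)(-0.25) = 0.3475
adj(I−A) = [[0.60, 0.05], [0.25, 0.60]]
(I − A)⁻¹ = adj(I−A) / det(I−A) ≈
  [   1.7266     0.1439]
  [   0.7194     1.7266]
Δx = (I − A)⁻¹ Δd with Δd having +30 in the Aerospace component and 0 elsewhere.
So Δx_A = L_AA · (+30), where L_AA = adj(I−A)_AA / det(I−A) = 0.60 / 0.3475.
Δx_A = 0.60 × (+30) / 0.3475 = 18.00 / 0.3475 ≈ 51.80.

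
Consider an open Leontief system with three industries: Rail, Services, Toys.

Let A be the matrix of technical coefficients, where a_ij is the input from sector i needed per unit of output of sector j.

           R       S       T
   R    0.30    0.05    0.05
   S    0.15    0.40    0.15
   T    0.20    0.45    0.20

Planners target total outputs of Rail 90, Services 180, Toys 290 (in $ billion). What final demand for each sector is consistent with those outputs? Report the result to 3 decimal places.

d_R = 39.500, d_S = 51.000, d_T = 133.000

I − A =
  [   0.70    -0.05    -0.05]
  [  -0.15     0.60    -0.15]
  [  -0.20    -0.45     0.80]
d = (I − A) x:
  d_R = (+0.70)·90 + (-0.05)·180 + (-0.05)·290 = 39.500
  d_S = (-0.15)·90 + (+0.60)·180 + (-0.15)·290 = 51.000
  d_T = (-0.20)·90 + (-0.45)·180 + (+0.80)·290 = 133.000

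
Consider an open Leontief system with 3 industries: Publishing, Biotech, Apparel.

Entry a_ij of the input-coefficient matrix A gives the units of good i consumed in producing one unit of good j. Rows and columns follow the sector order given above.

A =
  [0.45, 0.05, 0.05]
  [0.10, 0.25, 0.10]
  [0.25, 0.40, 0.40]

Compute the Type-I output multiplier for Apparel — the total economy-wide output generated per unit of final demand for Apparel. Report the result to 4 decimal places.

m_3 = 2.4300

I − A =
  [   0.55    -0.05    -0.05]
  [  -0.10     0.75    -0.10]
  [  -0.25    -0.40     0.60]
Cofactors of I−A, C_ij = (−1)^(i+j)·(minor ij) (rows/columns in the sector order above):
  C_11 = (0.75)(0.60) − (-0.10)(-0.40) = 0.4100
  C_12 = −[(-0.10)(0.60) − (-0.10)(-0.25)] = 0.0850
  C_13 = (-0.10)(-0.40) − (0.75)(-0.25) = 0.2275
  C_21 = −[(-0.05)(0.60) − (-0.05)(-0.40)] = 0.0500
  C_22 = (0.55)(0.60) − (-0.05)(-0.25) = 0.3175
  C_23 = −[(0.55)(-0.40) − (-0.05)(-0.25)] = 0.2325
  C_31 = (-0.05)(-0.10) − (-0.05)(0.75) = 0.0425
  C_32 = −[(0.55)(-0.10) − (-0.05)(-0.10)] = 0.0600
  C_33 = (0.55)(0.75) − (-0.05)(-0.10) = 0.4075
det(I−A) = Σ_j (I−A)_1j·C_1j = (0.55)(0.4100) + (-0.05)(0.0850) + (-0.05)(0.2275) = 0.209875
adj(I−A) = Cᵀ =
  [ 0.4100   0.0500   0.0425]
  [ 0.0850   0.3175   0.0600]
  [ 0.2275   0.2325   0.4075]
(I − A)⁻¹ = adj(I−A) / det(I−A) ≈
  [   1.95354     0.23824     0.20250]
  [   0.40500     1.51281     0.28588]
  [   1.08398     1.10780     1.94163]
The output multiplier for sector j is the column-j sum of the Leontief inverse (I − A)⁻¹ = adj(I−A) / det(I−A).
Column 3 of adj(I−A): (0.0425, 0.0600, 0.4075); det(I−A) = 0.209875.
m_3 = (0.0425 + 0.0600 + 0.4075) / 0.209875 = 0.51 / 0.209875 ≈ 2.4300.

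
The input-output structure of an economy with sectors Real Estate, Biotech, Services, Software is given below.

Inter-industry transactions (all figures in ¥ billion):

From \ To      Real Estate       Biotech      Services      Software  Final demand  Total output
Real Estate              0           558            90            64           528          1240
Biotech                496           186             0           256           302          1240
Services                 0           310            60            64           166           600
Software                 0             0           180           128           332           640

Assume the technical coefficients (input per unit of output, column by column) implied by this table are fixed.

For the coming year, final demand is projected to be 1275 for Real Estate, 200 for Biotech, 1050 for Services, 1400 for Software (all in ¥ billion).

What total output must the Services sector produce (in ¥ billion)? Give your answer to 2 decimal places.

x_3 = 2282.77

Technical coefficients a_ij = z_ij / X_j:
  a_11 = 0/1240 = 0.00, a_21 = 496/1240 = 0.40, a_31 = 0/1240 = 0.00, a_41 = 0/1240 = 0.00
  a_12 = 558/1240 = 0.45, a_22 = 186/1240 = 0.15, a_32 = 310/1240 = 0.25, a_42 = 0/1240 = 0.00
  a_13 = 90/600 = 0.15, a_23 = 0/600 = 0.00, a_33 = 60/600 = 0.10, a_43 = 180/600 = 0.30
  a_14 = 64/640 = 0.10, a_24 = 256/640 = 0.40, a_34 = 64/640 = 0.10, a_44 = 128/640 = 0.20
I − A =
  [   1.00    -0.45    -0.15    -0.10]
  [  -0.40     0.85     0.00    -0.40]
  [   0.00    -0.25     0.90    -0.10]
  [   0.00     0.00    -0.30     0.80]
Compute the cofactors C_ij = (−1)^(i+j)·(3×3 minor ij) of I−A; the adjugate is their transpose:
adj(I−A) = Cᵀ =
  [ 0.55650   0.34800   0.18150   0.26625]
  [ 0.27600   0.69000   0.18000   0.40200]
  [ 0.08000   0.20000   0.53600   0.17700]
  [ 0.03000   0.07500   0.20100   0.58800]
det(I−A) = Σ_j (I−A)_1j·C_1j = (1.00)(0.55650) + (-0.45)(0.27600) + (-0.15)(0.08000) + (-0.10)(0.03000) = 0.4173
(I − A)⁻¹ = adj(I−A) / det(I−A) ≈
  [   1.3336     0.8339     0.4349     0.6380]
  [   0.6614     1.6535     0.4313     0.9633]
  [   0.1917     0.4793     1.2844     0.4242]
  [   0.0719     0.1797     0.4817     1.4091]
x = (I − A)⁻¹ d = adj(I−A)·d / det(I−A), with det(I−A) = 0.4173:
  x_1 = (0.55650·1275 + 0.34800·200 + 0.18150·1050 + 0.26625·1400) / 0.4173 = 1342.4625 / 0.4173 ≈ 3217.02
  x_2 = (0.27600·1275 + 0.69000·200 + 0.18000·1050 + 0.40200·1400) / 0.4173 = 1241.70 / 0.4173 ≈ 2975.56
  x_3 = (0.08000·1275 + 0.20000·200 + 0.53600·1050 + 0.17700·1400) / 0.4173 = 952.60 / 0.4173 ≈ 2282.77
  x_4 = (0.03000·1275 + 0.07500·200 + 0.20100·1050 + 0.58800·1400) / 0.4173 = 1087.50 / 0.4173 ≈ 2606.04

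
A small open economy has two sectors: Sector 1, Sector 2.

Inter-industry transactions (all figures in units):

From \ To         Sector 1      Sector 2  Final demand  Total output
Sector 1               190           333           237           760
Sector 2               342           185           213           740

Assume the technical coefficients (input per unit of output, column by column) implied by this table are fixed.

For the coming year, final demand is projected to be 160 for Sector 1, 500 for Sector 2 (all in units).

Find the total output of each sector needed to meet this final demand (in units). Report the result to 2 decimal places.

Technical coefficients a_ij = z_ij / X_j:
  a_11 = 190/760 = 0.25, a_21 = 342/760 = 0.45
  a_12 = 333/740 = 0.45, a_22 = 185/740 = 0.25
I − A =
  [   0.75    -0.45]
  [  -0.45     0.75]
det(I−A) = (0.75)(0.75) − (-0.45)(-0.45) = 0.3600
adj(I−A) = [[0.75, 0.45], [0.45, 0.75]]
(I − A)⁻¹ = adj(I−A) / det(I−A) ≈
  [   2.0833     1.2500]
  [   1.2500     2.0833]
x = (I − A)⁻¹ d = adj(I−A)·d / det(I−A), with det(I−A) = 0.3600:
  x_1 = (0.75·160 + 0.45·500) / 0.3600 = 345.00 / 0.3600 ≈ 958.33
  x_2 = (0.45·160 + 0.75·500) / 0.3600 = 447.00 / 0.3600 ≈ 1241.67

x_1 = 958.33, x_2 = 1241.67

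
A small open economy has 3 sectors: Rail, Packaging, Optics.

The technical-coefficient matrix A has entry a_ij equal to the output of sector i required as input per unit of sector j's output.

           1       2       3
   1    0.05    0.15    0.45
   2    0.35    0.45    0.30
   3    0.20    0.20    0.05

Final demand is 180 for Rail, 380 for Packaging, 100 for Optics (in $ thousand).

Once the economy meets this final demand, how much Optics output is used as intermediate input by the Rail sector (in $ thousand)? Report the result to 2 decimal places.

z_31 = 134.12

I − A =
  [   0.95    -0.15    -0.45]
  [  -0.35     0.55    -0.30]
  [  -0.20    -0.20     0.95]
Cofactors of I−A, C_ij = (−1)^(i+j)·(minor ij) (rows/columns in the sector order above):
  C_11 = (0.55)(0.95) − (-0.30)(-0.20) = 0.4625
  C_12 = −[(-0.35)(0.95) − (-0.30)(-0.20)] = 0.3925
  C_13 = (-0.35)(-0.20) − (0.55)(-0.20) = 0.1800
  C_21 = −[(-0.15)(0.95) − (-0.45)(-0.20)] = 0.2325
  C_22 = (0.95)(0.95) − (-0.45)(-0.20) = 0.8125
  C_23 = −[(0.95)(-0.20) − (-0.15)(-0.20)] = 0.2200
  C_31 = (-0.15)(-0.30) − (-0.45)(0.55) = 0.2925
  C_32 = −[(0.95)(-0.30) − (-0.45)(-0.35)] = 0.4425
  C_33 = (0.95)(0.55) − (-0.15)(-0.35) = 0.4700
det(I−A) = Σ_j (I−A)_1j·C_1j = (0.95)(0.4625) + (-0.15)(0.3925) + (-0.45)(0.1800) = 0.2995
adj(I−A) = Cᵀ =
  [ 0.4625   0.2325   0.2925]
  [ 0.3925   0.8125   0.4425]
  [ 0.1800   0.2200   0.4700]
(I − A)⁻¹ = adj(I−A) / det(I−A) ≈
  [   1.5442     0.7763     0.9766]
  [   1.3105     2.7129     1.4775]
  [   0.6010     0.7346     1.5693]
First solve x = (I − A)⁻¹ d = adj(I−A)·d / det(I−A); in particular x_1 = (0.4625·180 + 0.2325·380 + 0.2925·100) / 0.2995 = 200.85 / 0.2995 ≈ 670.6177.
Intermediate flow from 3 to 1: z_31 = a_31 · x_1 = 0.20 × 200.85 / 0.2995 = 40.17 / 0.2995 ≈ 134.12.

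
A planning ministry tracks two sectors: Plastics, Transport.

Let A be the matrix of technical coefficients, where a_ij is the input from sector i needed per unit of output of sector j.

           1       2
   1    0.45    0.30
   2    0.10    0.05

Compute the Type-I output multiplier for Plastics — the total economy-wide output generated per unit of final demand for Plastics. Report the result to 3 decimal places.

m_1 = 2.132

I − A =
  [   0.55    -0.30]
  [  -0.10     0.95]
det(I−A) = (0.55)(0.95) − (-0.30)(-0.10) = 0.4925
adj(I−A) = [[0.95, 0.30], [0.10, 0.55]]
(I − A)⁻¹ = adj(I−A) / det(I−A) ≈
  [   1.9289     0.6091]
  [   0.2030     1.1168]
The output multiplier for sector j is the column-j sum of the Leontief inverse (I − A)⁻¹ = adj(I−A) / det(I−A).
Column 1 of adj(I−A): (0.95, 0.10); det(I−A) = 0.4925.
m_1 = (0.95 + 0.10) / 0.4925 = 1.05 / 0.4925 ≈ 2.132.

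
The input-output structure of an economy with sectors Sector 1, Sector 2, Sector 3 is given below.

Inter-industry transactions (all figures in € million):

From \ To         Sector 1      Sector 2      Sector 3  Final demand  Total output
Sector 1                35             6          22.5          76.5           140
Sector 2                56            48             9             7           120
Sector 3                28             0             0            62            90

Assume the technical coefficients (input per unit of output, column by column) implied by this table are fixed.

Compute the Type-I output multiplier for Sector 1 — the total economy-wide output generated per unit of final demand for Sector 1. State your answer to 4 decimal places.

m_1 = 2.8571

Technical coefficients a_ij = z_ij / X_j:
  a_11 = 35/140 = 0.25, a_21 = 56/140 = 0.40, a_31 = 28/140 = 0.20
  a_12 = 6/120 = 0.05, a_22 = 48/120 = 0.40, a_32 = 0/120 = 0.00
  a_13 = 22.5/90 = 0.25, a_23 = 9/90 = 0.10, a_33 = 0/90 = 0.00
I − A =
  [   0.75    -0.05    -0.25]
  [  -0.40     0.60    -0.10]
  [  -0.20     0.00     1.00]
Cofactors of I−A, C_ij = (−1)^(i+j)·(minor ij) (rows/columns in the sector order above):
  C_11 = (0.60)(1.00) − (-0.10)(0.00) = 0.6000
  C_12 = −[(-0.40)(1.00) − (-0.10)(-0.20)] = 0.4200
  C_13 = (-0.40)(0.00) − (0.60)(-0.20) = 0.1200
  C_21 = −[(-0.05)(1.00) − (-0.25)(0.00)] = 0.0500
  C_22 = (0.75)(1.00) − (-0.25)(-0.20) = 0.7000
  C_23 = −[(0.75)(0.00) − (-0.05)(-0.20)] = 0.0100
  C_31 = (-0.05)(-0.10) − (-0.25)(0.60) = 0.1550
  C_32 = −[(0.75)(-0.10) − (-0.25)(-0.40)] = 0.1750
  C_33 = (0.75)(0.60) − (-0.05)(-0.40) = 0.4300
det(I−A) = Σ_j (I−A)_1j·C_1j = (0.75)(0.6000) + (-0.05)(0.4200) + (-0.25)(0.1200) = 0.3990
adj(I−A) = Cᵀ =
  [ 0.6000   0.0500   0.1550]
  [ 0.4200   0.7000   0.1750]
  [ 0.1200   0.0100   0.4300]
(I − A)⁻¹ = adj(I−A) / det(I−A) ≈
  [   1.50376     0.12531     0.38847]
  [   1.05263     1.75439     0.43860]
  [   0.30075     0.02506     1.07769]
The output multiplier for sector j is the column-j sum of the Leontief inverse (I − A)⁻¹ = adj(I−A) / det(I−A).
Column 1 of adj(I−A): (0.6000, 0.4200, 0.1200); det(I−A) = 0.3990.
m_1 = (0.6000 + 0.4200 + 0.1200) / 0.3990 = 1.14 / 0.3990 ≈ 2.8571.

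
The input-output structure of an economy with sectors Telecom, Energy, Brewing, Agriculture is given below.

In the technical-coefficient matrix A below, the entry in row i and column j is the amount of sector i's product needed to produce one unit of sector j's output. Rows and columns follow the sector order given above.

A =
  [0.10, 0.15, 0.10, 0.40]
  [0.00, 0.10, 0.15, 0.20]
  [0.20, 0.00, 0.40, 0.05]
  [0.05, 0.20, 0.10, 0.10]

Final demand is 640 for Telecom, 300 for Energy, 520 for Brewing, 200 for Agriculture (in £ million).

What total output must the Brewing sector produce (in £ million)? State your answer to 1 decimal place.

x_3 = 1327.7

I − A =
  [   0.90    -0.15    -0.10    -0.40]
  [   0.00     0.90    -0.15    -0.20]
  [  -0.20     0.00     0.60    -0.05]
  [  -0.05    -0.20    -0.10     0.90]
Compute the cofactors C_ij = (−1)^(i+j)·(3×3 minor ij) of I−A; the adjugate is their transpose:
adj(I−A) = Cᵀ =
  [ 0.456000   0.129250   0.148250   0.239625]
  [ 0.037375   0.443250   0.137500   0.122750]
  [ 0.156250   0.052375   0.673500   0.118500]
  [ 0.051000   0.111500   0.113625   0.463500]
det(I−A) = Σ_j (I−A)_1j·C_1j = (0.90)(0.456000) + (-0.15)(0.037375) + (-0.10)(0.156250) + (-0.40)(0.051000) = 0.36876875
(I − A)⁻¹ = adj(I−A) / det(I−A) ≈
  [   1.2365     0.3505     0.4020     0.6498]
  [   0.1014     1.2020     0.3729     0.3329]
  [   0.4237     0.1420     1.8263     0.3213]
  [   0.1383     0.3024     0.3081     1.2569]
x = (I − A)⁻¹ d = adj(I−A)·d / det(I−A), with det(I−A) = 0.36876875:
  x_1 = (0.456000·640 + 0.129250·300 + 0.148250·520 + 0.239625·200) / 0.36876875 = 455.63 / 0.36876875 ≈ 1235.5
  x_2 = (0.037375·640 + 0.443250·300 + 0.137500·520 + 0.122750·200) / 0.36876875 = 252.945 / 0.36876875 ≈ 685.9
  x_3 = (0.156250·640 + 0.052375·300 + 0.673500·520 + 0.118500·200) / 0.36876875 = 489.6325 / 0.36876875 ≈ 1327.7
  x_4 = (0.051000·640 + 0.111500·300 + 0.113625·520 + 0.463500·200) / 0.36876875 = 217.875 / 0.36876875 ≈ 590.8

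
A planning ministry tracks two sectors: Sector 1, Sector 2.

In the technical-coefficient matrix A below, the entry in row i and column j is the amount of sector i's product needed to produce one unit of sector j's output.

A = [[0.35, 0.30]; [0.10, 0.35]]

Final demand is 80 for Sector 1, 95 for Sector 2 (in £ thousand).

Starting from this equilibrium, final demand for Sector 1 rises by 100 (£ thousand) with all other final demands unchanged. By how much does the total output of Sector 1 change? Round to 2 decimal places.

Δx_1 = 165.61

I − A =
  [   0.65    -0.30]
  [  -0.10     0.65]
det(I−A) = (0.65)(0.65) − (-0.30)(-0.10) = 0.3925
adj(I−A) = [[0.65, 0.30], [0.10, 0.65]]
(I − A)⁻¹ = adj(I−A) / det(I−A) ≈
  [   1.6561     0.7643]
  [   0.2548     1.6561]
Δx = (I − A)⁻¹ Δd with Δd having +100 in the Sector 1 component and 0 elsewhere.
So Δx_1 = L_11 · (+100), where L_11 = adj(I−A)_11 / det(I−A) = 0.65 / 0.3925.
Δx_1 = 0.65 × (+100) / 0.3925 = 65.00 / 0.3925 ≈ 165.61.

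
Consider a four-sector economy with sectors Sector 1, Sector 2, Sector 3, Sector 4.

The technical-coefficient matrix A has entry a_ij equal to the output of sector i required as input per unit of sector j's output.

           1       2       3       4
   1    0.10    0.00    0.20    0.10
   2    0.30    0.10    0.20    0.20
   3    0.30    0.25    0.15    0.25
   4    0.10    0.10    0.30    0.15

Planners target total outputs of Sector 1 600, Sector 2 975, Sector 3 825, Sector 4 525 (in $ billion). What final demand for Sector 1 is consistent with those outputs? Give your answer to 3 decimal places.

d_1 = 322.500

I − A =
  [   0.90     0.00    -0.20    -0.10]
  [  -0.30     0.90    -0.20    -0.20]
  [  -0.30    -0.25     0.85    -0.25]
  [  -0.10    -0.10    -0.30     0.85]
d = (I − A) x:
  d_1 = (+0.90)·600 + (+0.00)·975 + (-0.20)·825 + (-0.10)·525 = 322.500
  d_2 = (-0.30)·600 + (+0.90)·975 + (-0.20)·825 + (-0.20)·525 = 427.500
  d_3 = (-0.30)·600 + (-0.25)·975 + (+0.85)·825 + (-0.25)·525 = 146.250
  d_4 = (-0.10)·600 + (-0.10)·975 + (-0.30)·825 + (+0.85)·525 = 41.250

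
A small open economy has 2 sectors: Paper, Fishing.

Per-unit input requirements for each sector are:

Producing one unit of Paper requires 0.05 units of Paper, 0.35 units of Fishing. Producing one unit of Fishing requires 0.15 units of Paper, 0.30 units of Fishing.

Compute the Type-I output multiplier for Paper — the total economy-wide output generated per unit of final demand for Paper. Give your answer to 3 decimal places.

m_P = 1.714

I − A =
  [   0.95    -0.15]
  [  -0.35     0.70]
det(I−A) = (0.95)(0.70) − (-0.15)(-0.35) = 0.6125
adj(I−A) = [[0.70, 0.15], [0.35, 0.95]]
(I − A)⁻¹ = adj(I−A) / det(I−A) ≈
  [   1.1429     0.2449]
  [   0.5714     1.5510]
The output multiplier for sector j is the column-j sum of the Leontief inverse (I − A)⁻¹ = adj(I−A) / det(I−A).
Column P of adj(I−A): (0.70, 0.35); det(I−A) = 0.6125.
m_P = (0.70 + 0.35) / 0.6125 = 1.05 / 0.6125 ≈ 1.714.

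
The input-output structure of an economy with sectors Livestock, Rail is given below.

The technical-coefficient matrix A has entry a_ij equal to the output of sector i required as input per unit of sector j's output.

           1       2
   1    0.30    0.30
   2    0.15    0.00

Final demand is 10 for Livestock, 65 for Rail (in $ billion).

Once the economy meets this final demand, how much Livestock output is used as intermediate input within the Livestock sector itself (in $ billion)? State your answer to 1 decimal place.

z_11 = 13.5

I − A =
  [   0.70    -0.30]
  [  -0.15     1.00]
det(I−A) = (0.70)(1.00) − (-0.30)(-0.15) = 0.6550
adj(I−A) = [[1.00, 0.30], [0.15, 0.70]]
(I − A)⁻¹ = adj(I−A) / det(I−A) ≈
  [   1.5267     0.4580]
  [   0.2290     1.0687]
First solve x = (I − A)⁻¹ d = adj(I−A)·d / det(I−A); in particular x_1 = (1.00·10 + 0.30·65) / 0.6550 = 29.50 / 0.6550 ≈ 45.038.
Intermediate flow from 1 to 1: z_11 = a_11 · x_1 = 0.30 × 29.50 / 0.6550 = 8.85 / 0.6550 ≈ 13.5.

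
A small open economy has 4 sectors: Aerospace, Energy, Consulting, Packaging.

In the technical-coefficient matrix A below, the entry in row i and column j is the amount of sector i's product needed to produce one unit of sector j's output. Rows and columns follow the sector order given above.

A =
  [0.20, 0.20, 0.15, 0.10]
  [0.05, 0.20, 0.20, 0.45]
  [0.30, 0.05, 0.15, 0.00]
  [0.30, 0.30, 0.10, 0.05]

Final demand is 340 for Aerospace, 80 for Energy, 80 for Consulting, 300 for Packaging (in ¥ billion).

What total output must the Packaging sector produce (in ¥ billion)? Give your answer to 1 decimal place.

x_P = 837.0

I − A =
  [   0.80    -0.20    -0.15    -0.10]
  [  -0.05     0.80    -0.20    -0.45]
  [  -0.30    -0.05     0.85     0.00]
  [  -0.30    -0.30    -0.10     0.95]
Compute the cofactors C_ij = (−1)^(i+j)·(3×3 minor ij) of I−A; the adjugate is their transpose:
adj(I−A) = Cᵀ =
  [ 0.519500   0.194625   0.154750   0.146875]
  [ 0.225625   0.574750   0.209875   0.296000]
  [ 0.196625   0.102500   0.438000   0.069250]
  [ 0.256000   0.253750   0.161250   0.479125]
det(I−A) = Σ_j (I−A)_1j·C_1j = (0.80)(0.519500) + (-0.20)(0.225625) + (-0.15)(0.196625) + (-0.10)(0.256000) = 0.31538125
(I − A)⁻¹ = adj(I−A) / det(I−A) ≈
  [   1.6472     0.6171     0.4907     0.4657]
  [   0.7154     1.8224     0.6655     0.9385]
  [   0.6235     0.3250     1.3888     0.2196]
  [   0.8117     0.8046     0.5113     1.5192]
x = (I − A)⁻¹ d = adj(I−A)·d / det(I−A), with det(I−A) = 0.31538125:
  x_A = (0.519500·340 + 0.194625·80 + 0.154750·80 + 0.146875·300) / 0.31538125 = 248.6425 / 0.31538125 ≈ 788.4
  x_E = (0.225625·340 + 0.574750·80 + 0.209875·80 + 0.296000·300) / 0.31538125 = 228.2825 / 0.31538125 ≈ 723.8
  x_C = (0.196625·340 + 0.102500·80 + 0.438000·80 + 0.069250·300) / 0.31538125 = 130.8675 / 0.31538125 ≈ 415.0
  x_P = (0.256000·340 + 0.253750·80 + 0.161250·80 + 0.479125·300) / 0.31538125 = 263.9775 / 0.31538125 ≈ 837.0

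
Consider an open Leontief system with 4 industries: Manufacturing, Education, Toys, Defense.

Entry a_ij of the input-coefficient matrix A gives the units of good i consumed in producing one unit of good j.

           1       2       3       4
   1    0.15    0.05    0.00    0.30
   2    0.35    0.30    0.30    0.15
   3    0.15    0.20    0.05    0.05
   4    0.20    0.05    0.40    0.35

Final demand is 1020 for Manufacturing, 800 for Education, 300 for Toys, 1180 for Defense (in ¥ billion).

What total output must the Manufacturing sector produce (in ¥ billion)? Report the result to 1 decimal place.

I − A =
  [   0.85    -0.05     0.00    -0.30]
  [  -0.35     0.70    -0.30    -0.15]
  [  -0.15    -0.20     0.95    -0.05]
  [  -0.20    -0.05    -0.40     0.65]
Compute the cofactors C_ij = (−1)^(i+j)·(3×3 minor ij) of I−A; the adjugate is their transpose:
adj(I−A) = Cᵀ =
  [ 0.359375   0.068125   0.101250   0.189375]
  [ 0.278875   0.432875   0.240750   0.247125]
  [ 0.126500   0.108250   0.320250   0.108000]
  [ 0.209875   0.120875   0.246750   0.495375]
det(I−A) = Σ_j (I−A)_1j·C_1j = (0.85)(0.359375) + (-0.05)(0.278875) + (0.00)(0.126500) + (-0.30)(0.209875) = 0.2285625
(I − A)⁻¹ = adj(I−A) / det(I−A) ≈
  [   1.5723     0.2981     0.4430     0.8285]
  [   1.2201     1.8939     1.0533     1.0812]
  [   0.5535     0.4736     1.4011     0.4725]
  [   0.9182     0.5288     1.0796     2.1674]
x = (I − A)⁻¹ d = adj(I−A)·d / det(I−A), with det(I−A) = 0.2285625:
  x_1 = (0.359375·1020 + 0.068125·800 + 0.101250·300 + 0.189375·1180) / 0.2285625 = 674.90 / 0.2285625 ≈ 2952.8
  x_2 = (0.278875·1020 + 0.432875·800 + 0.240750·300 + 0.247125·1180) / 0.2285625 = 994.585 / 0.2285625 ≈ 4351.5
  x_3 = (0.126500·1020 + 0.108250·800 + 0.320250·300 + 0.108000·1180) / 0.2285625 = 439.145 / 0.2285625 ≈ 1921.3
  x_4 = (0.209875·1020 + 0.120875·800 + 0.246750·300 + 0.495375·1180) / 0.2285625 = 969.34 / 0.2285625 ≈ 4241.0

x_1 = 2952.8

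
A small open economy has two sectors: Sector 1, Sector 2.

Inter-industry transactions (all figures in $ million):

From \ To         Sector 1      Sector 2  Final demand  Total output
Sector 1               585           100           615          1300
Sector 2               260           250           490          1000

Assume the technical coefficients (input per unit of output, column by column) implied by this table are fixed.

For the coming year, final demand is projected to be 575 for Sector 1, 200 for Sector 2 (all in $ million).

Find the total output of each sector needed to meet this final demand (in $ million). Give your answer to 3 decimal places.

Technical coefficients a_ij = z_ij / X_j:
  a_11 = 585/1300 = 0.45, a_21 = 260/1300 = 0.20
  a_12 = 100/1000 = 0.10, a_22 = 250/1000 = 0.25
I − A =
  [   0.55    -0.10]
  [  -0.20     0.75]
det(I−A) = (0.55)(0.75) − (-0.10)(-0.20) = 0.3925
adj(I−A) = [[0.75, 0.10], [0.20, 0.55]]
(I − A)⁻¹ = adj(I−A) / det(I−A) ≈
  [   1.9108     0.2548]
  [   0.5096     1.4013]
x = (I − A)⁻¹ d = adj(I−A)·d / det(I−A), with det(I−A) = 0.3925:
  x_1 = (0.75·575 + 0.10·200) / 0.3925 = 451.25 / 0.3925 ≈ 1149.682
  x_2 = (0.20·575 + 0.55·200) / 0.3925 = 225.00 / 0.3925 ≈ 573.248

x_1 = 1149.682, x_2 = 573.248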